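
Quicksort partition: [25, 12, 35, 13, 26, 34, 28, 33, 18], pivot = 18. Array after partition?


Elements <= 18 go left of pivot.
Result: [12, 13, 18, 25, 26, 34, 28, 33, 35], pivot at index 2


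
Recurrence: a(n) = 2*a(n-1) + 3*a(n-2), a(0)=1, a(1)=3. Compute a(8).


Build bottom-up:
...a(6)=729, a(7)=2187, a(8)=2*2187+3*729=6561


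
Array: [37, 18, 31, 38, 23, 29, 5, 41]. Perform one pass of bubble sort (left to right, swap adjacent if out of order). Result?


After one pass: [18, 31, 37, 23, 29, 5, 38, 41]


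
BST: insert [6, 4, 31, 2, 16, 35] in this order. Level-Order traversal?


Root = 6; build tree by BST insertion.
Level-Order traversal: [6, 4, 31, 2, 16, 35]


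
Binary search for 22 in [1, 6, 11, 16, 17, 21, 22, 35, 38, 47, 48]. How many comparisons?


Search for 22:
[0,10] mid=5 arr[5]=21
[6,10] mid=8 arr[8]=38
[6,7] mid=6 arr[6]=22
Total: 3 comparisons


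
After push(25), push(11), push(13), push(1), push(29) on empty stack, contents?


push(25) -> [25]
push(11) -> [25, 11]
push(13) -> [25, 11, 13]
push(1) -> [25, 11, 13, 1]
push(29) -> [25, 11, 13, 1, 29]
Final stack (bottom to top): [25, 11, 13, 1, 29]


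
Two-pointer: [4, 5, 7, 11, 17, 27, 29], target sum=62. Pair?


Two pointers: lo=0, hi=6
No pair sums to 62


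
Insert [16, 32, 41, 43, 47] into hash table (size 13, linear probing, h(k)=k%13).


Insertions: 16->slot 3; 32->slot 6; 41->slot 2; 43->slot 4; 47->slot 8
Table: [None, None, 41, 16, 43, None, 32, None, 47, None, None, None, None]


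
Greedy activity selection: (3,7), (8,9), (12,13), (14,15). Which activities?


Greedy: pick earliest-ending, then skip overlaps.
Selected (4 activities): [(3, 7), (8, 9), (12, 13), (14, 15)]


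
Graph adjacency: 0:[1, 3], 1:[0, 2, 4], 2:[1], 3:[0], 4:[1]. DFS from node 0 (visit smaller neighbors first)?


DFS stack-based: start with [0]
Visit order: [0, 1, 2, 4, 3]


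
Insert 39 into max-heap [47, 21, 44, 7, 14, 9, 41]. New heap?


Append 39: [47, 21, 44, 7, 14, 9, 41, 39]
Bubble up: swap idx 7(39) with idx 3(7); swap idx 3(39) with idx 1(21)
Result: [47, 39, 44, 21, 14, 9, 41, 7]


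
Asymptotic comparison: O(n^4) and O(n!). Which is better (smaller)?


quartic grows slower than factorial
O(n^4) is asymptotically smaller; O(n!) grows faster


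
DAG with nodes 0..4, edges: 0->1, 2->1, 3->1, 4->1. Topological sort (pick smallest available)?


Kahn's algorithm, process smallest node first
Order: [0, 2, 3, 4, 1]


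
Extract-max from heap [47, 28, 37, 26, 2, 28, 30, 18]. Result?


Max = 47
Replace root with last, heapify down
Resulting heap: [37, 28, 30, 26, 2, 28, 18]


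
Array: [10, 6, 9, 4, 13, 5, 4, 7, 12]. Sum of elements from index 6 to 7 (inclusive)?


Prefix sums: [0, 10, 16, 25, 29, 42, 47, 51, 58, 70]
Sum[6..7] = prefix[8] - prefix[6] = 58 - 47 = 11


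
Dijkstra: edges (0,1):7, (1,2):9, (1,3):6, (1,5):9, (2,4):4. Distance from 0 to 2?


Dijkstra from 0:
Distances: {0: 0, 1: 7, 2: 16, 3: 13, 4: 20, 5: 16}
Shortest distance to 2 = 16, path = [0, 1, 2]


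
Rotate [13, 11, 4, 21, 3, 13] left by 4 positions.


Left rotate by 4: [3, 13, 13, 11, 4, 21]


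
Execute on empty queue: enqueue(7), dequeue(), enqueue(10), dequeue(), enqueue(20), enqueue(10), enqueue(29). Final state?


enqueue(7) -> [7]
dequeue() returns 7 -> []
enqueue(10) -> [10]
dequeue() returns 10 -> []
enqueue(20) -> [20]
enqueue(10) -> [20, 10]
enqueue(29) -> [20, 10, 29]
Final queue (front to back): [20, 10, 29]


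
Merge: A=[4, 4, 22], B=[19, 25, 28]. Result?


Compare heads, take smaller each step.
Merged: [4, 4, 19, 22, 25, 28]


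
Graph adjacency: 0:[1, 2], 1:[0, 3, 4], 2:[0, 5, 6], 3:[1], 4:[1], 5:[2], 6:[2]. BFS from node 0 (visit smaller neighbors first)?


BFS queue: start with [0]
Visit order: [0, 1, 2, 3, 4, 5, 6]


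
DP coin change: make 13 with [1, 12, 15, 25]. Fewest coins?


dp[0]=0; dp[i]=1+min(dp[i-c] for c in coins)
...dp[8]=8, dp[9]=9, dp[10]=10, dp[11]=11, dp[12]=1, dp[13]=2
Minimum coins for 13 = 2


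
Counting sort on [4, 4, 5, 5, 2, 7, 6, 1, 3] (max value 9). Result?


Count array: [0, 1, 1, 1, 2, 2, 1, 1, 0, 0]
Reconstruct: [1, 2, 3, 4, 4, 5, 5, 6, 7]


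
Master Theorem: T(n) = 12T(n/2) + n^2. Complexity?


a=12, b=2, c=2. log_2(12)=3.585 > c=2. Case 1: O(n^log_b(a)) = O(n^3.585)
Complexity: O(n^3.585)


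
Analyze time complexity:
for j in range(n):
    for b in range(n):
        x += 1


Per nesting level: O(n) * O(n) = O(n^2)
Complexity: O(n^2)


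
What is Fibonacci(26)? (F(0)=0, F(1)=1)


F(n)=F(n-1)+F(n-2)
...F(24)=46368, F(25)=75025, F(26)=121393


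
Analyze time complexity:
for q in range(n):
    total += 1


Per nesting level: O(n) = O(n)
Complexity: O(n)


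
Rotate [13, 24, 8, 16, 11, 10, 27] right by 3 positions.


Right rotate by 3: [11, 10, 27, 13, 24, 8, 16]


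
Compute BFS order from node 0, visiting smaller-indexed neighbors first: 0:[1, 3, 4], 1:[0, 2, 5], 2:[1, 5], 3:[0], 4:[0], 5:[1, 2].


BFS queue: start with [0]
Visit order: [0, 1, 3, 4, 2, 5]


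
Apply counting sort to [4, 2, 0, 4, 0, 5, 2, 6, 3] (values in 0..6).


Count array: [2, 0, 2, 1, 2, 1, 1]
Reconstruct: [0, 0, 2, 2, 3, 4, 4, 5, 6]


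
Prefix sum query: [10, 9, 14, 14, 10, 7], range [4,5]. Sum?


Prefix sums: [0, 10, 19, 33, 47, 57, 64]
Sum[4..5] = prefix[6] - prefix[4] = 64 - 47 = 17


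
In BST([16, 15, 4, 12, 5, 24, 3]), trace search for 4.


BST root = 16
Search for 4: compare at each node
Path: [16, 15, 4]


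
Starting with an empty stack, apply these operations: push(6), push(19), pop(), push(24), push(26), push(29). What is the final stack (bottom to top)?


push(6) -> [6]
push(19) -> [6, 19]
pop() returns 19 -> [6]
push(24) -> [6, 24]
push(26) -> [6, 24, 26]
push(29) -> [6, 24, 26, 29]
Final stack (bottom to top): [6, 24, 26, 29]


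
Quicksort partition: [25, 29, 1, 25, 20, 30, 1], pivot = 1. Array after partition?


Elements <= 1 go left of pivot.
Result: [1, 1, 25, 25, 20, 30, 29], pivot at index 1


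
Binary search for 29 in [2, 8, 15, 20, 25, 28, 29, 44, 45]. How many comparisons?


Search for 29:
[0,8] mid=4 arr[4]=25
[5,8] mid=6 arr[6]=29
Total: 2 comparisons


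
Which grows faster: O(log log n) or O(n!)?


double-logarithmic grows slower than factorial
O(log log n) is asymptotically smaller; O(n!) grows faster


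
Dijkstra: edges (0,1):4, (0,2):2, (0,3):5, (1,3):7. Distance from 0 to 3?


Dijkstra from 0:
Distances: {0: 0, 1: 4, 2: 2, 3: 5}
Shortest distance to 3 = 5, path = [0, 3]


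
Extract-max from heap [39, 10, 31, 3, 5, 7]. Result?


Max = 39
Replace root with last, heapify down
Resulting heap: [31, 10, 7, 3, 5]


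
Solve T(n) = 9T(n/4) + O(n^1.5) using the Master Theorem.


a=9, b=4, c=1.5. log_4(9)=1.585 > c=1.5. Case 1: O(n^log_b(a)) = O(n^1.585)
Complexity: O(n^1.585)


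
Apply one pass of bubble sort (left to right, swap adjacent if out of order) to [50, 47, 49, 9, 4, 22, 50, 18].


After one pass: [47, 49, 9, 4, 22, 50, 18, 50]


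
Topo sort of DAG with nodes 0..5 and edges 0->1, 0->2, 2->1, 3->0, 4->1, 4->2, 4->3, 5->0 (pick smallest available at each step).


Kahn's algorithm, process smallest node first
Order: [4, 3, 5, 0, 2, 1]


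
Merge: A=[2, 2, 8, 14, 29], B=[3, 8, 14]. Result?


Compare heads, take smaller each step.
Merged: [2, 2, 3, 8, 8, 14, 14, 29]


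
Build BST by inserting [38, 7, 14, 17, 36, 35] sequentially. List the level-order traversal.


Root = 38; build tree by BST insertion.
Level-Order traversal: [38, 7, 14, 17, 36, 35]


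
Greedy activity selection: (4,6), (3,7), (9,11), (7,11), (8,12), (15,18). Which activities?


Greedy: pick earliest-ending, then skip overlaps.
Selected (3 activities): [(4, 6), (9, 11), (15, 18)]


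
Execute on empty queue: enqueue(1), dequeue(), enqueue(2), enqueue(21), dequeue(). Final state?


enqueue(1) -> [1]
dequeue() returns 1 -> []
enqueue(2) -> [2]
enqueue(21) -> [2, 21]
dequeue() returns 2 -> [21]
Final queue (front to back): [21]


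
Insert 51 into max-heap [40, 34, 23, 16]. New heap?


Append 51: [40, 34, 23, 16, 51]
Bubble up: swap idx 4(51) with idx 1(34); swap idx 1(51) with idx 0(40)
Result: [51, 40, 23, 16, 34]


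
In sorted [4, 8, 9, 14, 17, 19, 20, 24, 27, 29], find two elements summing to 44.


Two pointers: lo=0, hi=9
Found pair: (17, 27) summing to 44


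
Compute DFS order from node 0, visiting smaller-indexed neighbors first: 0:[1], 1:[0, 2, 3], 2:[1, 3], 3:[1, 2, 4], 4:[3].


DFS stack-based: start with [0]
Visit order: [0, 1, 2, 3, 4]


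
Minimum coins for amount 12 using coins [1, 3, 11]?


dp[0]=0; dp[i]=1+min(dp[i-c] for c in coins)
...dp[7]=3, dp[8]=4, dp[9]=3, dp[10]=4, dp[11]=1, dp[12]=2
Minimum coins for 12 = 2


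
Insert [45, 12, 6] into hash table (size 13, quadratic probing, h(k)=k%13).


Insertions: 45->slot 6; 12->slot 12; 6->slot 7
Table: [None, None, None, None, None, None, 45, 6, None, None, None, None, 12]


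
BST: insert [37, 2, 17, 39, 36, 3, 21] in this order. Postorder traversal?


Root = 37; build tree by BST insertion.
Postorder traversal: [3, 21, 36, 17, 2, 39, 37]


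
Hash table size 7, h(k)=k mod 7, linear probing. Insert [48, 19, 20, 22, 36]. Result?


Insertions: 48->slot 6; 19->slot 5; 20->slot 0; 22->slot 1; 36->slot 2
Table: [20, 22, 36, None, None, 19, 48]


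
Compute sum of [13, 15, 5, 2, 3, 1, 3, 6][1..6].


Prefix sums: [0, 13, 28, 33, 35, 38, 39, 42, 48]
Sum[1..6] = prefix[7] - prefix[1] = 42 - 13 = 29


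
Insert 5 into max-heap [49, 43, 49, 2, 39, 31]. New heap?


Append 5: [49, 43, 49, 2, 39, 31, 5]
Bubble up: no swaps needed
Result: [49, 43, 49, 2, 39, 31, 5]


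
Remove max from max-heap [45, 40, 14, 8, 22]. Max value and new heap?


Max = 45
Replace root with last, heapify down
Resulting heap: [40, 22, 14, 8]


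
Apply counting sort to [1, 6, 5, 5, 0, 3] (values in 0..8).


Count array: [1, 1, 0, 1, 0, 2, 1, 0, 0]
Reconstruct: [0, 1, 3, 5, 5, 6]


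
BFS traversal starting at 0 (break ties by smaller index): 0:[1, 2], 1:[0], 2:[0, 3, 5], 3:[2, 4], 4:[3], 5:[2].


BFS queue: start with [0]
Visit order: [0, 1, 2, 3, 5, 4]


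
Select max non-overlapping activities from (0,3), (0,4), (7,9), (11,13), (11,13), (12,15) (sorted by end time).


Greedy: pick earliest-ending, then skip overlaps.
Selected (3 activities): [(0, 3), (7, 9), (11, 13)]


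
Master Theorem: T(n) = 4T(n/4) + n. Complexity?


a=4, b=4, c=1. log_4(4)=1 = c=1. Case 2: O(n^c log n) = O(n log n)
Complexity: O(n log n)


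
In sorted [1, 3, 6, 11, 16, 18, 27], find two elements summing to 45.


Two pointers: lo=0, hi=6
Found pair: (18, 27) summing to 45


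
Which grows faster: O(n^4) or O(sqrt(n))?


sublinear grows slower than quartic
O(sqrt(n)) is asymptotically smaller; O(n^4) grows faster


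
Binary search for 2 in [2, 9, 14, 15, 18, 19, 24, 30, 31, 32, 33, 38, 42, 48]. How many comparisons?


Search for 2:
[0,13] mid=6 arr[6]=24
[0,5] mid=2 arr[2]=14
[0,1] mid=0 arr[0]=2
Total: 3 comparisons


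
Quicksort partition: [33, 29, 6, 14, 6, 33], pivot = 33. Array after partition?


Elements <= 33 go left of pivot.
Result: [33, 29, 6, 14, 6, 33], pivot at index 5


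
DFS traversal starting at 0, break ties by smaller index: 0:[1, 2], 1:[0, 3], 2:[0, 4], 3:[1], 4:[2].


DFS stack-based: start with [0]
Visit order: [0, 1, 3, 2, 4]


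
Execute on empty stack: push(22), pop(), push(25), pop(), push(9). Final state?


push(22) -> [22]
pop() returns 22 -> []
push(25) -> [25]
pop() returns 25 -> []
push(9) -> [9]
Final stack (bottom to top): [9]


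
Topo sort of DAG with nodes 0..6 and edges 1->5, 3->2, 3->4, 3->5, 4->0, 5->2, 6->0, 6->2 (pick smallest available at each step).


Kahn's algorithm, process smallest node first
Order: [1, 3, 4, 5, 6, 0, 2]


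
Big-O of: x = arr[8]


Analysis: constant-time operation, no loop
Complexity: O(1)


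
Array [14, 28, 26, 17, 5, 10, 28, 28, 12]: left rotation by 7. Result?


Left rotate by 7: [28, 12, 14, 28, 26, 17, 5, 10, 28]


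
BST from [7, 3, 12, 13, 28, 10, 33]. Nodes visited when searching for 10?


BST root = 7
Search for 10: compare at each node
Path: [7, 12, 10]


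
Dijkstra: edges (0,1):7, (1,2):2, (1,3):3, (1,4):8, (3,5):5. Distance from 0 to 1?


Dijkstra from 0:
Distances: {0: 0, 1: 7, 2: 9, 3: 10, 4: 15, 5: 15}
Shortest distance to 1 = 7, path = [0, 1]


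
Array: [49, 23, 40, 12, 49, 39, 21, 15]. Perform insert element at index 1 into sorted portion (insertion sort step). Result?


After one pass: [23, 49, 40, 12, 49, 39, 21, 15]


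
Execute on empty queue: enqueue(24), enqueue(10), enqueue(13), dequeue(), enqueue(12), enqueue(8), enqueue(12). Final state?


enqueue(24) -> [24]
enqueue(10) -> [24, 10]
enqueue(13) -> [24, 10, 13]
dequeue() returns 24 -> [10, 13]
enqueue(12) -> [10, 13, 12]
enqueue(8) -> [10, 13, 12, 8]
enqueue(12) -> [10, 13, 12, 8, 12]
Final queue (front to back): [10, 13, 12, 8, 12]


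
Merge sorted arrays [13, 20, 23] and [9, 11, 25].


Compare heads, take smaller each step.
Merged: [9, 11, 13, 20, 23, 25]


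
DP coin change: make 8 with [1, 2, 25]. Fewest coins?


dp[0]=0; dp[i]=1+min(dp[i-c] for c in coins)
...dp[3]=2, dp[4]=2, dp[5]=3, dp[6]=3, dp[7]=4, dp[8]=4
Minimum coins for 8 = 4


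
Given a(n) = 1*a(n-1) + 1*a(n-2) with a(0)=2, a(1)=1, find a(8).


Build bottom-up:
...a(6)=18, a(7)=29, a(8)=1*29+1*18=47


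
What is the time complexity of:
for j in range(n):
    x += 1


Per nesting level: O(n) = O(n)
Complexity: O(n)


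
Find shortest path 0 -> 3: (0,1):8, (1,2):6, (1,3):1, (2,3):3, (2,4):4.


Dijkstra from 0:
Distances: {0: 0, 1: 8, 2: 12, 3: 9, 4: 16}
Shortest distance to 3 = 9, path = [0, 1, 3]


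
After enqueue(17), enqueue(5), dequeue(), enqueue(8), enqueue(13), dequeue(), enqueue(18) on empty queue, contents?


enqueue(17) -> [17]
enqueue(5) -> [17, 5]
dequeue() returns 17 -> [5]
enqueue(8) -> [5, 8]
enqueue(13) -> [5, 8, 13]
dequeue() returns 5 -> [8, 13]
enqueue(18) -> [8, 13, 18]
Final queue (front to back): [8, 13, 18]


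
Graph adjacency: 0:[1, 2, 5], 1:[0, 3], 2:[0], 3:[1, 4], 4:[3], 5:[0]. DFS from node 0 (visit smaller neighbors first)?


DFS stack-based: start with [0]
Visit order: [0, 1, 3, 4, 2, 5]


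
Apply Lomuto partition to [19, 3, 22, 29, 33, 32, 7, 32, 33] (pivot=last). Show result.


Elements <= 33 go left of pivot.
Result: [19, 3, 22, 29, 33, 32, 7, 32, 33], pivot at index 8


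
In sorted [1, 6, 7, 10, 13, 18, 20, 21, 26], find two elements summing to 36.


Two pointers: lo=0, hi=8
Found pair: (10, 26) summing to 36


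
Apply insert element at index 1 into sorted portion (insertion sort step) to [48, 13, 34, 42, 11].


After one pass: [13, 48, 34, 42, 11]


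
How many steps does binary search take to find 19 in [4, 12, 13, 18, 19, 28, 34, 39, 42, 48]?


Search for 19:
[0,9] mid=4 arr[4]=19
Total: 1 comparisons


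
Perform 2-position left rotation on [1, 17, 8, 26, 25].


Left rotate by 2: [8, 26, 25, 1, 17]


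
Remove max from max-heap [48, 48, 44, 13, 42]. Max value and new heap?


Max = 48
Replace root with last, heapify down
Resulting heap: [48, 42, 44, 13]


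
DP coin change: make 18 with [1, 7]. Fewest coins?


dp[0]=0; dp[i]=1+min(dp[i-c] for c in coins)
...dp[13]=7, dp[14]=2, dp[15]=3, dp[16]=4, dp[17]=5, dp[18]=6
Minimum coins for 18 = 6


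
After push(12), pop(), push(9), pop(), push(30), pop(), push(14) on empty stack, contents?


push(12) -> [12]
pop() returns 12 -> []
push(9) -> [9]
pop() returns 9 -> []
push(30) -> [30]
pop() returns 30 -> []
push(14) -> [14]
Final stack (bottom to top): [14]


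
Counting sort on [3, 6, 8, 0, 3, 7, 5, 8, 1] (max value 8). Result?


Count array: [1, 1, 0, 2, 0, 1, 1, 1, 2]
Reconstruct: [0, 1, 3, 3, 5, 6, 7, 8, 8]


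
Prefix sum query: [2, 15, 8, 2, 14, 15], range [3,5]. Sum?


Prefix sums: [0, 2, 17, 25, 27, 41, 56]
Sum[3..5] = prefix[6] - prefix[3] = 56 - 25 = 31


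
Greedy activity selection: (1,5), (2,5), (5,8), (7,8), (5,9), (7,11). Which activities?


Greedy: pick earliest-ending, then skip overlaps.
Selected (2 activities): [(1, 5), (5, 8)]


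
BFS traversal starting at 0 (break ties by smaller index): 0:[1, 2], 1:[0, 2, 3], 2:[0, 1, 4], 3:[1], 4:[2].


BFS queue: start with [0]
Visit order: [0, 1, 2, 3, 4]


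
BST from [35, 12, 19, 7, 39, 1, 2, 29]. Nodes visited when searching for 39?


BST root = 35
Search for 39: compare at each node
Path: [35, 39]


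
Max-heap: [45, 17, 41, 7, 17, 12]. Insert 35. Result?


Append 35: [45, 17, 41, 7, 17, 12, 35]
Bubble up: no swaps needed
Result: [45, 17, 41, 7, 17, 12, 35]


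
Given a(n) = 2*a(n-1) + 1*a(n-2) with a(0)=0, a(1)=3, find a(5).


Build bottom-up:
...a(3)=15, a(4)=36, a(5)=2*36+1*15=87


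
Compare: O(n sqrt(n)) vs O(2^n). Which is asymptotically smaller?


n^1.5 grows slower than exponential
O(n sqrt(n)) is asymptotically smaller; O(2^n) grows faster


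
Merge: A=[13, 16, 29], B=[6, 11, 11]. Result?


Compare heads, take smaller each step.
Merged: [6, 11, 11, 13, 16, 29]


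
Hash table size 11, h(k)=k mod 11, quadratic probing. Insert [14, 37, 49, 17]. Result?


Insertions: 14->slot 3; 37->slot 4; 49->slot 5; 17->slot 6
Table: [None, None, None, 14, 37, 49, 17, None, None, None, None]


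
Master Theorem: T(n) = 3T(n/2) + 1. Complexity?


a=3, b=2, c=0. log_2(3)=1.585 > c=0. Case 1: O(n^log_b(a)) = O(n^1.585)
Complexity: O(n^1.585)


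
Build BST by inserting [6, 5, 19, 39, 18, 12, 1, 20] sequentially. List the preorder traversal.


Root = 6; build tree by BST insertion.
Preorder traversal: [6, 5, 1, 19, 18, 12, 39, 20]


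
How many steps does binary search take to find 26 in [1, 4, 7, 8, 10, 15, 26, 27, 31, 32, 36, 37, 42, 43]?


Search for 26:
[0,13] mid=6 arr[6]=26
Total: 1 comparisons


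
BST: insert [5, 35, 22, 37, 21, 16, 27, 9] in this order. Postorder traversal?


Root = 5; build tree by BST insertion.
Postorder traversal: [9, 16, 21, 27, 22, 37, 35, 5]


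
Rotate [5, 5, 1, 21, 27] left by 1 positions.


Left rotate by 1: [5, 1, 21, 27, 5]


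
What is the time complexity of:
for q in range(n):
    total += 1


Per nesting level: O(n) = O(n)
Complexity: O(n)


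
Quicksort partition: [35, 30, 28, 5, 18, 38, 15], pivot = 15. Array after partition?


Elements <= 15 go left of pivot.
Result: [5, 15, 28, 35, 18, 38, 30], pivot at index 1


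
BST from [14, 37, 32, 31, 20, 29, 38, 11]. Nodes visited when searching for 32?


BST root = 14
Search for 32: compare at each node
Path: [14, 37, 32]


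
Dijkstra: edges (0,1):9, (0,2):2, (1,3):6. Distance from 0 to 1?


Dijkstra from 0:
Distances: {0: 0, 1: 9, 2: 2, 3: 15}
Shortest distance to 1 = 9, path = [0, 1]


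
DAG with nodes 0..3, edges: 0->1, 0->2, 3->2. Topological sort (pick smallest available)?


Kahn's algorithm, process smallest node first
Order: [0, 1, 3, 2]


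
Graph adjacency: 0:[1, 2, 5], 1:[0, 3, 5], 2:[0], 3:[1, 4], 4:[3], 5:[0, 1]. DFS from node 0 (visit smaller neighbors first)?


DFS stack-based: start with [0]
Visit order: [0, 1, 3, 4, 5, 2]


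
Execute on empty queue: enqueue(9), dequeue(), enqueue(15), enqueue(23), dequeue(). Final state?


enqueue(9) -> [9]
dequeue() returns 9 -> []
enqueue(15) -> [15]
enqueue(23) -> [15, 23]
dequeue() returns 15 -> [23]
Final queue (front to back): [23]


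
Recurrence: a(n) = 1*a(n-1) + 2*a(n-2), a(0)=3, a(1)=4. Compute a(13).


Build bottom-up:
...a(11)=4778, a(12)=9558, a(13)=1*9558+2*4778=19114


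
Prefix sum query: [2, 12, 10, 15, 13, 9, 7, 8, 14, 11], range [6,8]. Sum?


Prefix sums: [0, 2, 14, 24, 39, 52, 61, 68, 76, 90, 101]
Sum[6..8] = prefix[9] - prefix[6] = 90 - 61 = 29


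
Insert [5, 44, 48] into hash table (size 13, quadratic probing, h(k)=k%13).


Insertions: 5->slot 5; 44->slot 6; 48->slot 9
Table: [None, None, None, None, None, 5, 44, None, None, 48, None, None, None]


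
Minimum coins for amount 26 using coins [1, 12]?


dp[0]=0; dp[i]=1+min(dp[i-c] for c in coins)
...dp[21]=10, dp[22]=11, dp[23]=12, dp[24]=2, dp[25]=3, dp[26]=4
Minimum coins for 26 = 4


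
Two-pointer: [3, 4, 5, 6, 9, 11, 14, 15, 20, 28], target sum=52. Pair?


Two pointers: lo=0, hi=9
No pair sums to 52


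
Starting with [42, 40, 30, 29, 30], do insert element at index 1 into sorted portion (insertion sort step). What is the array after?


After one pass: [40, 42, 30, 29, 30]


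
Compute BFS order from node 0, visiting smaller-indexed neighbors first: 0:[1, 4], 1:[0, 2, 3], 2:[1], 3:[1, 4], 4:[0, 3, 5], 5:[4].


BFS queue: start with [0]
Visit order: [0, 1, 4, 2, 3, 5]


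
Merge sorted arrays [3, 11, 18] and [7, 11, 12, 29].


Compare heads, take smaller each step.
Merged: [3, 7, 11, 11, 12, 18, 29]


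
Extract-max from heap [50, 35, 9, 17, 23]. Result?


Max = 50
Replace root with last, heapify down
Resulting heap: [35, 23, 9, 17]


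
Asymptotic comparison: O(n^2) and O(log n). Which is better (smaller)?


logarithmic grows slower than quadratic
O(log n) is asymptotically smaller; O(n^2) grows faster


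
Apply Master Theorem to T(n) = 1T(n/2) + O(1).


a=1, b=2, c=0. log_2(1)=0 = c=0. Case 2: O(n^c log n) = O(log n)
Complexity: O(log n)


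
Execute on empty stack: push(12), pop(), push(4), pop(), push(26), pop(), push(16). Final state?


push(12) -> [12]
pop() returns 12 -> []
push(4) -> [4]
pop() returns 4 -> []
push(26) -> [26]
pop() returns 26 -> []
push(16) -> [16]
Final stack (bottom to top): [16]


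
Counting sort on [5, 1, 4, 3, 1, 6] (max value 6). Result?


Count array: [0, 2, 0, 1, 1, 1, 1]
Reconstruct: [1, 1, 3, 4, 5, 6]


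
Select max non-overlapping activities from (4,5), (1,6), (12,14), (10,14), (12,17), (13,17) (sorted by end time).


Greedy: pick earliest-ending, then skip overlaps.
Selected (2 activities): [(4, 5), (12, 14)]


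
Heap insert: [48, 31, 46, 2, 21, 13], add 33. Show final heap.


Append 33: [48, 31, 46, 2, 21, 13, 33]
Bubble up: no swaps needed
Result: [48, 31, 46, 2, 21, 13, 33]


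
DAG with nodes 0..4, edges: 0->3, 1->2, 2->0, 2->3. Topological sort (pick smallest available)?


Kahn's algorithm, process smallest node first
Order: [1, 2, 0, 3, 4]


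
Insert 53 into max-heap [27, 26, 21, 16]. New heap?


Append 53: [27, 26, 21, 16, 53]
Bubble up: swap idx 4(53) with idx 1(26); swap idx 1(53) with idx 0(27)
Result: [53, 27, 21, 16, 26]


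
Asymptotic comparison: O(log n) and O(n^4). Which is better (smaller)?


logarithmic grows slower than quartic
O(log n) is asymptotically smaller; O(n^4) grows faster


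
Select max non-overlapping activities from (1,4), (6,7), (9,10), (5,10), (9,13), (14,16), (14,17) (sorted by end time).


Greedy: pick earliest-ending, then skip overlaps.
Selected (4 activities): [(1, 4), (6, 7), (9, 10), (14, 16)]


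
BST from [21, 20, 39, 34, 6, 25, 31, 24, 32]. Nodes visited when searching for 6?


BST root = 21
Search for 6: compare at each node
Path: [21, 20, 6]


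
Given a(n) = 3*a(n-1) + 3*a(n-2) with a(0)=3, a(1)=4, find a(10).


Build bottom-up:
...a(8)=59373, a(9)=225099, a(10)=3*225099+3*59373=853416


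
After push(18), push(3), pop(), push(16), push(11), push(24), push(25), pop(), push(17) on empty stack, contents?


push(18) -> [18]
push(3) -> [18, 3]
pop() returns 3 -> [18]
push(16) -> [18, 16]
push(11) -> [18, 16, 11]
push(24) -> [18, 16, 11, 24]
push(25) -> [18, 16, 11, 24, 25]
pop() returns 25 -> [18, 16, 11, 24]
push(17) -> [18, 16, 11, 24, 17]
Final stack (bottom to top): [18, 16, 11, 24, 17]


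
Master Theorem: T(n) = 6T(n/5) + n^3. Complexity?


a=6, b=5, c=3. log_5(6)=1.113 < c=3. Case 3: O(n^c) = O(n^3)
Complexity: O(n^3)


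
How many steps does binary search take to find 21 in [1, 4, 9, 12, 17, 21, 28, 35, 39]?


Search for 21:
[0,8] mid=4 arr[4]=17
[5,8] mid=6 arr[6]=28
[5,5] mid=5 arr[5]=21
Total: 3 comparisons


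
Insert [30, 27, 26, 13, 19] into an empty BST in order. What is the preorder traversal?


Root = 30; build tree by BST insertion.
Preorder traversal: [30, 27, 26, 13, 19]


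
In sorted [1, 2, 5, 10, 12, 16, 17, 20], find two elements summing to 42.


Two pointers: lo=0, hi=7
No pair sums to 42


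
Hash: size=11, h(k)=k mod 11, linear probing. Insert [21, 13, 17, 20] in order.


Insertions: 21->slot 10; 13->slot 2; 17->slot 6; 20->slot 9
Table: [None, None, 13, None, None, None, 17, None, None, 20, 21]


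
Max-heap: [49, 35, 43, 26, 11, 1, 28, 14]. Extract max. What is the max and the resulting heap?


Max = 49
Replace root with last, heapify down
Resulting heap: [43, 35, 28, 26, 11, 1, 14]


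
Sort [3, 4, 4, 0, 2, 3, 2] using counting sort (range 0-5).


Count array: [1, 0, 2, 2, 2, 0]
Reconstruct: [0, 2, 2, 3, 3, 4, 4]


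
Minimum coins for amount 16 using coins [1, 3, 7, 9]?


dp[0]=0; dp[i]=1+min(dp[i-c] for c in coins)
...dp[11]=3, dp[12]=2, dp[13]=3, dp[14]=2, dp[15]=3, dp[16]=2
Minimum coins for 16 = 2


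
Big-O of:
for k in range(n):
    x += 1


Per nesting level: O(n) = O(n)
Complexity: O(n)


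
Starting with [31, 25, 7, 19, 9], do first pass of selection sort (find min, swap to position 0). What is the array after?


After one pass: [7, 25, 31, 19, 9]


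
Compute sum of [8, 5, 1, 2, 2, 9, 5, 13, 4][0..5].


Prefix sums: [0, 8, 13, 14, 16, 18, 27, 32, 45, 49]
Sum[0..5] = prefix[6] - prefix[0] = 27 - 0 = 27


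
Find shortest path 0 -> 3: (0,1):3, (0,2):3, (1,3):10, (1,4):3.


Dijkstra from 0:
Distances: {0: 0, 1: 3, 2: 3, 3: 13, 4: 6}
Shortest distance to 3 = 13, path = [0, 1, 3]


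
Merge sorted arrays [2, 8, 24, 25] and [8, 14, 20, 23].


Compare heads, take smaller each step.
Merged: [2, 8, 8, 14, 20, 23, 24, 25]


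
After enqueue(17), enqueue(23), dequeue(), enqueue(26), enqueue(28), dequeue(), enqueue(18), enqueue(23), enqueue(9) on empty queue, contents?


enqueue(17) -> [17]
enqueue(23) -> [17, 23]
dequeue() returns 17 -> [23]
enqueue(26) -> [23, 26]
enqueue(28) -> [23, 26, 28]
dequeue() returns 23 -> [26, 28]
enqueue(18) -> [26, 28, 18]
enqueue(23) -> [26, 28, 18, 23]
enqueue(9) -> [26, 28, 18, 23, 9]
Final queue (front to back): [26, 28, 18, 23, 9]


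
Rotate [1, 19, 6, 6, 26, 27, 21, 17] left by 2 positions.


Left rotate by 2: [6, 6, 26, 27, 21, 17, 1, 19]


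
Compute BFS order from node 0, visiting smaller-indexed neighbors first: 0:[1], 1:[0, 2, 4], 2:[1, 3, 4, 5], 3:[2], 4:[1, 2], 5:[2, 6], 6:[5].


BFS queue: start with [0]
Visit order: [0, 1, 2, 4, 3, 5, 6]


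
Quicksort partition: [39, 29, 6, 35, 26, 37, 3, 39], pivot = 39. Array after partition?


Elements <= 39 go left of pivot.
Result: [39, 29, 6, 35, 26, 37, 3, 39], pivot at index 7


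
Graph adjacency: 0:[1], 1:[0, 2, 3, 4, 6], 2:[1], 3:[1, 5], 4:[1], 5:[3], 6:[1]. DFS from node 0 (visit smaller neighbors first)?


DFS stack-based: start with [0]
Visit order: [0, 1, 2, 3, 5, 4, 6]


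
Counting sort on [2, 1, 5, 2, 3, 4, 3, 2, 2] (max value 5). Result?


Count array: [0, 1, 4, 2, 1, 1]
Reconstruct: [1, 2, 2, 2, 2, 3, 3, 4, 5]


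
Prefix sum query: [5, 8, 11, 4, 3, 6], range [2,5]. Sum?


Prefix sums: [0, 5, 13, 24, 28, 31, 37]
Sum[2..5] = prefix[6] - prefix[2] = 37 - 13 = 24


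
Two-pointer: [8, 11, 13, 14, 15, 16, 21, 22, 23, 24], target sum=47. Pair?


Two pointers: lo=0, hi=9
Found pair: (23, 24) summing to 47


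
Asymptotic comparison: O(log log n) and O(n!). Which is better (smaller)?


double-logarithmic grows slower than factorial
O(log log n) is asymptotically smaller; O(n!) grows faster


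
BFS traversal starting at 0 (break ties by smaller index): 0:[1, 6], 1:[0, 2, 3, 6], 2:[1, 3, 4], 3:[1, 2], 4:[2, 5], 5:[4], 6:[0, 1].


BFS queue: start with [0]
Visit order: [0, 1, 6, 2, 3, 4, 5]


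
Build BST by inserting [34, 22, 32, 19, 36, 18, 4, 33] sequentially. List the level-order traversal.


Root = 34; build tree by BST insertion.
Level-Order traversal: [34, 22, 36, 19, 32, 18, 33, 4]


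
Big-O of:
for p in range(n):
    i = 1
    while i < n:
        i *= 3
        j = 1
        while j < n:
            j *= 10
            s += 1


Per nesting level: O(n) * O(log n) * O(log n) = O(n (log n)^2)
Complexity: O(n (log n)^2)


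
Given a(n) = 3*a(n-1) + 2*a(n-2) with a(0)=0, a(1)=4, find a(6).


Build bottom-up:
...a(4)=156, a(5)=556, a(6)=3*556+2*156=1980


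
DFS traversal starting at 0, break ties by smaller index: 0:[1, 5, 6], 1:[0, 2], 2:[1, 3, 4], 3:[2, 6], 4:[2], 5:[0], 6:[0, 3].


DFS stack-based: start with [0]
Visit order: [0, 1, 2, 3, 6, 4, 5]


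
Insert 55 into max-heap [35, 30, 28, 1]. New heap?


Append 55: [35, 30, 28, 1, 55]
Bubble up: swap idx 4(55) with idx 1(30); swap idx 1(55) with idx 0(35)
Result: [55, 35, 28, 1, 30]


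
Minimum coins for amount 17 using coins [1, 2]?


dp[0]=0; dp[i]=1+min(dp[i-c] for c in coins)
...dp[12]=6, dp[13]=7, dp[14]=7, dp[15]=8, dp[16]=8, dp[17]=9
Minimum coins for 17 = 9


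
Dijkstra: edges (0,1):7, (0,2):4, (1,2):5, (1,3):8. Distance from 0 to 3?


Dijkstra from 0:
Distances: {0: 0, 1: 7, 2: 4, 3: 15}
Shortest distance to 3 = 15, path = [0, 1, 3]


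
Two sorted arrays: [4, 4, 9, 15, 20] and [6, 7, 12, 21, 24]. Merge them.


Compare heads, take smaller each step.
Merged: [4, 4, 6, 7, 9, 12, 15, 20, 21, 24]


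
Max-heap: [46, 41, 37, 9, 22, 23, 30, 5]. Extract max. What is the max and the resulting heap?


Max = 46
Replace root with last, heapify down
Resulting heap: [41, 22, 37, 9, 5, 23, 30]


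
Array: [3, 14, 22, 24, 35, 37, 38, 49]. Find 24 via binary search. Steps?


Search for 24:
[0,7] mid=3 arr[3]=24
Total: 1 comparisons


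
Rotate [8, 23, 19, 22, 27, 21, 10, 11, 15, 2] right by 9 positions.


Right rotate by 9: [23, 19, 22, 27, 21, 10, 11, 15, 2, 8]


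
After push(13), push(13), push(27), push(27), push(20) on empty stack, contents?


push(13) -> [13]
push(13) -> [13, 13]
push(27) -> [13, 13, 27]
push(27) -> [13, 13, 27, 27]
push(20) -> [13, 13, 27, 27, 20]
Final stack (bottom to top): [13, 13, 27, 27, 20]


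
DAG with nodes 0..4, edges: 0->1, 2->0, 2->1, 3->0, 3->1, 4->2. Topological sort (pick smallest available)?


Kahn's algorithm, process smallest node first
Order: [3, 4, 2, 0, 1]


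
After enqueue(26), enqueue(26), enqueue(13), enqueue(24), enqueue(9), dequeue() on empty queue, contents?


enqueue(26) -> [26]
enqueue(26) -> [26, 26]
enqueue(13) -> [26, 26, 13]
enqueue(24) -> [26, 26, 13, 24]
enqueue(9) -> [26, 26, 13, 24, 9]
dequeue() returns 26 -> [26, 13, 24, 9]
Final queue (front to back): [26, 13, 24, 9]


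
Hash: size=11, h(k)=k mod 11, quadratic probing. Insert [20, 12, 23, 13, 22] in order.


Insertions: 20->slot 9; 12->slot 1; 23->slot 2; 13->slot 3; 22->slot 0
Table: [22, 12, 23, 13, None, None, None, None, None, 20, None]


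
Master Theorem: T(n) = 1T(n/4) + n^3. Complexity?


a=1, b=4, c=3. log_4(1)=0 < c=3. Case 3: O(n^c) = O(n^3)
Complexity: O(n^3)


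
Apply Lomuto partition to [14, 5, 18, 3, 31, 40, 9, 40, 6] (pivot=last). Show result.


Elements <= 6 go left of pivot.
Result: [5, 3, 6, 14, 31, 40, 9, 40, 18], pivot at index 2


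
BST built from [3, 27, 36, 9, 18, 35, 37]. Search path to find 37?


BST root = 3
Search for 37: compare at each node
Path: [3, 27, 36, 37]


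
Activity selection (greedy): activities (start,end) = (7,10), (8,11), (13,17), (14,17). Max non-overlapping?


Greedy: pick earliest-ending, then skip overlaps.
Selected (2 activities): [(7, 10), (13, 17)]


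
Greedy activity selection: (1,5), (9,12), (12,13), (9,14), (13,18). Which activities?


Greedy: pick earliest-ending, then skip overlaps.
Selected (4 activities): [(1, 5), (9, 12), (12, 13), (13, 18)]


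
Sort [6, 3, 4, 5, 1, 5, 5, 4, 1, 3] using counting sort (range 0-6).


Count array: [0, 2, 0, 2, 2, 3, 1]
Reconstruct: [1, 1, 3, 3, 4, 4, 5, 5, 5, 6]


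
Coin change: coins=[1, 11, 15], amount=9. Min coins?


dp[0]=0; dp[i]=1+min(dp[i-c] for c in coins)
...dp[4]=4, dp[5]=5, dp[6]=6, dp[7]=7, dp[8]=8, dp[9]=9
Minimum coins for 9 = 9


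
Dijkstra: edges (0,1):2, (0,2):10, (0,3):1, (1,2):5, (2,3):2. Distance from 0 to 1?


Dijkstra from 0:
Distances: {0: 0, 1: 2, 2: 3, 3: 1}
Shortest distance to 1 = 2, path = [0, 1]


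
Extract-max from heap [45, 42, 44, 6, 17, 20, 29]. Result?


Max = 45
Replace root with last, heapify down
Resulting heap: [44, 42, 29, 6, 17, 20]


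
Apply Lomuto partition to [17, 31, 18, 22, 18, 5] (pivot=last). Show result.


Elements <= 5 go left of pivot.
Result: [5, 31, 18, 22, 18, 17], pivot at index 0


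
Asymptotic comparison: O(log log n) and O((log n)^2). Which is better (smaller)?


double-logarithmic grows slower than polylogarithmic
O(log log n) is asymptotically smaller; O((log n)^2) grows faster


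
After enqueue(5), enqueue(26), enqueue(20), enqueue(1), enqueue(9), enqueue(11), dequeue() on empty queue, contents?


enqueue(5) -> [5]
enqueue(26) -> [5, 26]
enqueue(20) -> [5, 26, 20]
enqueue(1) -> [5, 26, 20, 1]
enqueue(9) -> [5, 26, 20, 1, 9]
enqueue(11) -> [5, 26, 20, 1, 9, 11]
dequeue() returns 5 -> [26, 20, 1, 9, 11]
Final queue (front to back): [26, 20, 1, 9, 11]


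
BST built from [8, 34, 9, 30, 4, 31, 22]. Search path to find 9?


BST root = 8
Search for 9: compare at each node
Path: [8, 34, 9]


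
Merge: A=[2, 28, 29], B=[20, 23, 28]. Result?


Compare heads, take smaller each step.
Merged: [2, 20, 23, 28, 28, 29]


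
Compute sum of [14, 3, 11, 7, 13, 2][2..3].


Prefix sums: [0, 14, 17, 28, 35, 48, 50]
Sum[2..3] = prefix[4] - prefix[2] = 35 - 17 = 18


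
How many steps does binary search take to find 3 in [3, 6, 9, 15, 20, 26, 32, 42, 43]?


Search for 3:
[0,8] mid=4 arr[4]=20
[0,3] mid=1 arr[1]=6
[0,0] mid=0 arr[0]=3
Total: 3 comparisons


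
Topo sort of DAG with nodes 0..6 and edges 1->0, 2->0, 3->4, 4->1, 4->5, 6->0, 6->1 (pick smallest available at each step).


Kahn's algorithm, process smallest node first
Order: [2, 3, 4, 5, 6, 1, 0]


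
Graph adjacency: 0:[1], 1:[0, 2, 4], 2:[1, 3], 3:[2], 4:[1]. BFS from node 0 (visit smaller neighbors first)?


BFS queue: start with [0]
Visit order: [0, 1, 2, 4, 3]


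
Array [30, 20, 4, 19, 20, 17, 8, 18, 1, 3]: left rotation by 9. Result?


Left rotate by 9: [3, 30, 20, 4, 19, 20, 17, 8, 18, 1]


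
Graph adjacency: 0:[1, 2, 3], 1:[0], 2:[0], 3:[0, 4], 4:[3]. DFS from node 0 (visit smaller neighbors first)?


DFS stack-based: start with [0]
Visit order: [0, 1, 2, 3, 4]


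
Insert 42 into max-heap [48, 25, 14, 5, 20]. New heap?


Append 42: [48, 25, 14, 5, 20, 42]
Bubble up: swap idx 5(42) with idx 2(14)
Result: [48, 25, 42, 5, 20, 14]


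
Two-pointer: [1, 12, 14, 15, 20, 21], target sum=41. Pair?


Two pointers: lo=0, hi=5
Found pair: (20, 21) summing to 41


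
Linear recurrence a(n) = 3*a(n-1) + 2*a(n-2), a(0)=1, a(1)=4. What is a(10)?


Build bottom-up:
...a(8)=28642, a(9)=102010, a(10)=3*102010+2*28642=363314


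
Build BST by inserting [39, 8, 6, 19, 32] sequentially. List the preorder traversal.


Root = 39; build tree by BST insertion.
Preorder traversal: [39, 8, 6, 19, 32]


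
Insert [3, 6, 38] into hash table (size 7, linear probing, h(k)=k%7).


Insertions: 3->slot 3; 6->slot 6; 38->slot 4
Table: [None, None, None, 3, 38, None, 6]


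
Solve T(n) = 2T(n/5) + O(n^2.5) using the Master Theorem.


a=2, b=5, c=2.5. log_5(2)=0.431 < c=2.5. Case 3: O(n^c) = O(n^2.500)
Complexity: O(n^2.500)


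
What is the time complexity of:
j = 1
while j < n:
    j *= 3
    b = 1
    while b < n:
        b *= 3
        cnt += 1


Per nesting level: O(log n) * O(log n) = O((log n)^2)
Complexity: O((log n)^2)


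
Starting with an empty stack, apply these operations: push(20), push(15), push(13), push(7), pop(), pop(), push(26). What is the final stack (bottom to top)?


push(20) -> [20]
push(15) -> [20, 15]
push(13) -> [20, 15, 13]
push(7) -> [20, 15, 13, 7]
pop() returns 7 -> [20, 15, 13]
pop() returns 13 -> [20, 15]
push(26) -> [20, 15, 26]
Final stack (bottom to top): [20, 15, 26]


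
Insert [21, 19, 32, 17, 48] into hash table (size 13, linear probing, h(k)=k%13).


Insertions: 21->slot 8; 19->slot 6; 32->slot 7; 17->slot 4; 48->slot 9
Table: [None, None, None, None, 17, None, 19, 32, 21, 48, None, None, None]


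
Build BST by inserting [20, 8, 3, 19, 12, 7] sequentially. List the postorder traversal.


Root = 20; build tree by BST insertion.
Postorder traversal: [7, 3, 12, 19, 8, 20]


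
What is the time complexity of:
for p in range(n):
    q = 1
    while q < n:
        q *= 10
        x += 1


Per nesting level: O(n) * O(log n) = O(n log n)
Complexity: O(n log n)


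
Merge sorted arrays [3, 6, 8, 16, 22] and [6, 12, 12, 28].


Compare heads, take smaller each step.
Merged: [3, 6, 6, 8, 12, 12, 16, 22, 28]


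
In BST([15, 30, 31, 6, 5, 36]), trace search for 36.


BST root = 15
Search for 36: compare at each node
Path: [15, 30, 31, 36]


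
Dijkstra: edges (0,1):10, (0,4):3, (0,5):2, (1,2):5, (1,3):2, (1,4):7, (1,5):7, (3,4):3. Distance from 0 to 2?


Dijkstra from 0:
Distances: {0: 0, 1: 8, 2: 13, 3: 6, 4: 3, 5: 2}
Shortest distance to 2 = 13, path = [0, 4, 3, 1, 2]


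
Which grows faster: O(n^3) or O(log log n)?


double-logarithmic grows slower than cubic
O(log log n) is asymptotically smaller; O(n^3) grows faster


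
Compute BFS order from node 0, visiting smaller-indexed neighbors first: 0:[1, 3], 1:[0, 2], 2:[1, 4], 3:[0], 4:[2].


BFS queue: start with [0]
Visit order: [0, 1, 3, 2, 4]


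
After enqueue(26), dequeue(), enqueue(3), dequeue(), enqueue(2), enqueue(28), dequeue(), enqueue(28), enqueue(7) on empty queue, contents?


enqueue(26) -> [26]
dequeue() returns 26 -> []
enqueue(3) -> [3]
dequeue() returns 3 -> []
enqueue(2) -> [2]
enqueue(28) -> [2, 28]
dequeue() returns 2 -> [28]
enqueue(28) -> [28, 28]
enqueue(7) -> [28, 28, 7]
Final queue (front to back): [28, 28, 7]


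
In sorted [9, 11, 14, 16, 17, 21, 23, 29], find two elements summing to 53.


Two pointers: lo=0, hi=7
No pair sums to 53


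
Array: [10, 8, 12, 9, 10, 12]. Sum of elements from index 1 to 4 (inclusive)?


Prefix sums: [0, 10, 18, 30, 39, 49, 61]
Sum[1..4] = prefix[5] - prefix[1] = 49 - 10 = 39


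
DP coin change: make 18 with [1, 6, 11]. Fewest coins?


dp[0]=0; dp[i]=1+min(dp[i-c] for c in coins)
...dp[13]=3, dp[14]=4, dp[15]=5, dp[16]=6, dp[17]=2, dp[18]=3
Minimum coins for 18 = 3


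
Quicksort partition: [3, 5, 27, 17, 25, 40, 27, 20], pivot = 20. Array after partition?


Elements <= 20 go left of pivot.
Result: [3, 5, 17, 20, 25, 40, 27, 27], pivot at index 3


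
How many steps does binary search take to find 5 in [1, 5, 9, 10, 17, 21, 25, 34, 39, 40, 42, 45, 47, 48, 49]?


Search for 5:
[0,14] mid=7 arr[7]=34
[0,6] mid=3 arr[3]=10
[0,2] mid=1 arr[1]=5
Total: 3 comparisons


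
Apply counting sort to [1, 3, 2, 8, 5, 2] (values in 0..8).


Count array: [0, 1, 2, 1, 0, 1, 0, 0, 1]
Reconstruct: [1, 2, 2, 3, 5, 8]


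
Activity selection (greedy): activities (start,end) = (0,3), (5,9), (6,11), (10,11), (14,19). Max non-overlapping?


Greedy: pick earliest-ending, then skip overlaps.
Selected (4 activities): [(0, 3), (5, 9), (10, 11), (14, 19)]
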